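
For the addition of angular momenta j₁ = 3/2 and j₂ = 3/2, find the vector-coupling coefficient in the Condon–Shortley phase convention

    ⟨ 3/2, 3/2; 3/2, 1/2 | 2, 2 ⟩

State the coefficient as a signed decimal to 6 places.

√[5·1!2!2!/6! · 3!0!2!1!4!0!] = √(8)
  +(−1)^0/∏(0,1,0,2,2,0)! = 1/4  (running 1/4)
⟨..|..⟩ = √(8)·(1/4) = +0.707107

+√(1/2) ≈ +0.707107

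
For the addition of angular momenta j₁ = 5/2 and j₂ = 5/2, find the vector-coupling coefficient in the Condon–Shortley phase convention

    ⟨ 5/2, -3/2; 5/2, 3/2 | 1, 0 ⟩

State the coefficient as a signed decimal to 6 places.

−√(9/70) = -0.358569

triangle: 4!*1!*1!/7! = 24/5040
(j±m)!: 1!*4!*4!*1!*1!*1! = 576
prefactor² = (2J+1)*Δ*N² = 288/35
  k=3: −1/(3!*1!*1!*1!*0!*0!) = -1/6
  k=4: +1/(4!*0!*0!*0!*1!*1!) = 1/24
Σ = -1/8  ⇒  CG² = 288/35*(-1/8)² = 9/70
CG = −√(9/70) = -0.358569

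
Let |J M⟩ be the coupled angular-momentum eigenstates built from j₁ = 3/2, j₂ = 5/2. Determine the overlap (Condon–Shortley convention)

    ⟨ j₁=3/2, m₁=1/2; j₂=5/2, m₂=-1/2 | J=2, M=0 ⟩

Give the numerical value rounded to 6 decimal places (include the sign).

-0.267261  (= −√(1/14))

triangle: 2!·1!·3!/7! = 12/5040
(j±m)!: 2!·1!·2!·3!·2!·2! = 96
prefactor² = (2J+1)·Δ·N² = 8/7
  k=0: +1/(0!·2!·1!·2!·0!·1!) = 1/4
  k=1: −1/(1!·1!·0!·1!·1!·2!) = -1/2
Σ = -1/4  ⇒  CG² = 8/7·(-1/4)² = 1/14
CG = −√(1/14) = -0.267261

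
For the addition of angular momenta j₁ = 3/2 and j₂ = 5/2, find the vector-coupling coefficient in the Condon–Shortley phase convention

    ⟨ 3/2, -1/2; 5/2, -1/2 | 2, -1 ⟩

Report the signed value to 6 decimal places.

triangle: 2!·1!·3!/7! = 12/5040
(j±m)!: 1!·2!·2!·3!·1!·3! = 144
prefactor² = (2J+1)·Δ·N² = 12/7
  k=1: −1/(1!·1!·1!·1!·0!·2!) = -1/2
  k=2: +1/(2!·0!·0!·0!·1!·3!) = 1/12
Σ = -5/12  ⇒  CG² = 12/7·(-5/12)² = 25/84
CG = −√(25/84) = -0.545545

-0.545545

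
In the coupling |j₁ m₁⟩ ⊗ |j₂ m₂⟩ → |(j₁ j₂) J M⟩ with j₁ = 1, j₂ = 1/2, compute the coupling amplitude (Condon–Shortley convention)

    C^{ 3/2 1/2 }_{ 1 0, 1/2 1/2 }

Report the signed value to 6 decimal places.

+√(2/3) ≈ +0.816497

triangle: 0!×2!×1!/4! = 2/24
(j±m)!: 1!×1!×1!×0!×2!×1! = 2
prefactor² = (2J+1)×Δ×N² = 2/3
  k=0: +1/(0!×0!×1!×1!×1!×0!) = 1
Σ = 1  ⇒  CG² = 2/3×1² = 2/3
CG = +√(2/3) = +0.816497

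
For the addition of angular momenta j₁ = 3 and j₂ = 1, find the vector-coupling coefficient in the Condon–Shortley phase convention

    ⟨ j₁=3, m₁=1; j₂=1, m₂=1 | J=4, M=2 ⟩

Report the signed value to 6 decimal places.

√[9·0!6!2!/9! · 4!2!2!0!6!2!] = √(34560/7)
  +(−1)^0/∏(0,0,2,2,4,0)! = 1/96  (running 1/96)
⟨..|..⟩ = √(34560/7)·(1/96) = +0.731925

+0.731925  (= +√(15/28))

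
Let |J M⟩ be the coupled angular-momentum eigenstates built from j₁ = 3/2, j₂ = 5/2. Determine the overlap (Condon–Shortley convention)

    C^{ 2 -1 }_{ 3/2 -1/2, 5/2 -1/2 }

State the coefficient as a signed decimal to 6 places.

triangle: 2!*1!*3!/7! = 12/5040
(j±m)!: 1!*2!*2!*3!*1!*3! = 144
prefactor² = (2J+1)*Δ*N² = 12/7
  k=1: −1/(1!*1!*1!*1!*0!*2!) = -1/2
  k=2: +1/(2!*0!*0!*0!*1!*3!) = 1/12
Σ = -5/12  ⇒  CG² = 12/7*(-5/12)² = 25/84
CG = −√(25/84) = -0.545545

−√(25/84) = -0.545545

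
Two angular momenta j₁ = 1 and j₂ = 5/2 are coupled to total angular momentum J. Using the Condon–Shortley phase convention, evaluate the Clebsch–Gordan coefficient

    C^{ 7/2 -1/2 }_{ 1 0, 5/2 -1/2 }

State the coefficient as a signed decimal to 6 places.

j₁+j₂−J=0  J+j₁−j₂=2  J−j₁+j₂=5  j₁+j₂+J+1=8
(j₁±m₁, j₂±m₂, J±M) = (1,1,2,3,3,4)
P² = 576/7
sum k=0..0:
  [0] +1/12 = 1/12
S = 1/12
C² = P²·S² = 4/7 ; C = +0.755929

+√(4/7) = +0.755929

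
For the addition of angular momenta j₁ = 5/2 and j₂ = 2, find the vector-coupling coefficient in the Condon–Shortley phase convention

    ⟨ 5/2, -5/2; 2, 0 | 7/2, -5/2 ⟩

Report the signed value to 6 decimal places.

triangle: 1!·4!·3!/9! = 144/362880
(j±m)!: 0!·5!·2!·2!·1!·6! = 345600
prefactor² = (2J+1)·Δ·N² = 7680/7
  k=1: −1/(1!·0!·4!·1!·0!·2!) = -1/48
Σ = -1/48  ⇒  CG² = 7680/7·(-1/48)² = 10/21
CG = −√(10/21) = -0.690066

−√(10/21) = -0.690066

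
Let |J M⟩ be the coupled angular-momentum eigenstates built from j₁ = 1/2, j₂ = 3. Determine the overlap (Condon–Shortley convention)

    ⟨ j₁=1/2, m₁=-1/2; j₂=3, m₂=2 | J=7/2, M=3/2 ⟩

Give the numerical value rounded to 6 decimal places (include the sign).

+0.534522

triangle: 0!·1!·6!/8! = 720/40320
(j±m)!: 0!·1!·5!·1!·5!·2! = 28800
prefactor² = (2J+1)·Δ·N² = 28800/7
  k=0: +1/(0!·0!·1!·5!·0!·1!) = 1/120
Σ = 1/120  ⇒  CG² = 28800/7·1/120² = 2/7
CG = +√(2/7) = +0.534522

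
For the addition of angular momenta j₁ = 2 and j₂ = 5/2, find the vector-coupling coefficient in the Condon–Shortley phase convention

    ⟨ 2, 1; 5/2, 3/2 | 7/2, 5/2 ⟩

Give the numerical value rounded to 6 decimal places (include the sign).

triangle: 1!*3!*4!/9! = 144/362880
(j±m)!: 3!*1!*4!*1!*6!*1! = 103680
prefactor² = (2J+1)*Δ*N² = 2304/7
  k=0: +1/(0!*1!*1!*4!*2!*0!) = 1/48
  k=1: −1/(1!*0!*0!*3!*3!*1!) = -1/36
Σ = -1/144  ⇒  CG² = 2304/7*(-1/144)² = 1/63
CG = −√(1/63) = -0.125988

-0.125988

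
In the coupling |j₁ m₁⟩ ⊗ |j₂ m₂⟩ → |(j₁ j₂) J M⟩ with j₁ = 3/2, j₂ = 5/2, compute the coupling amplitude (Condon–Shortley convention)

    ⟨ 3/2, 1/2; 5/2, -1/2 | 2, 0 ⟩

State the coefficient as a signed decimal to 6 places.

triangle: 2!×1!×3!/7! = 12/5040
(j±m)!: 2!×1!×2!×3!×2!×2! = 96
prefactor² = (2J+1)×Δ×N² = 8/7
  k=0: +1/(0!×2!×1!×2!×0!×1!) = 1/4
  k=1: −1/(1!×1!×0!×1!×1!×2!) = -1/2
Σ = -1/4  ⇒  CG² = 8/7×(-1/4)² = 1/14
CG = −√(1/14) = -0.267261

-0.267261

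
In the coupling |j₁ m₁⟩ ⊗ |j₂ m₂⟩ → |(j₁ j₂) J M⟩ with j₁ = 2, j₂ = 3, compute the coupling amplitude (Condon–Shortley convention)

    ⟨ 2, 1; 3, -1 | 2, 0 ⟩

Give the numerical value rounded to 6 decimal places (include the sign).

√[5·3!1!3!/8! · 3!1!2!4!2!2!] = √(36/7)
  +(−1)^0/∏(0,3,1,2,0,1)! = 1/12  (running 1/12)
  +(−1)^1/∏(1,2,0,1,1,2)! = -1/4  (running -1/6)
⟨..|..⟩ = √(36/7)·(-1/6) = -0.377964

-0.377964  (= −√(1/7))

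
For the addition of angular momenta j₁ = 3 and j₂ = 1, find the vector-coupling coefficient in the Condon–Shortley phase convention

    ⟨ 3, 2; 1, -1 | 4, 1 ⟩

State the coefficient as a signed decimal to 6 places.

+0.327327  (= +√(3/28))

j₁+j₂−J=0  J+j₁−j₂=6  J−j₁+j₂=2  j₁+j₂+J+1=9
(j₁±m₁, j₂±m₂, J±M) = (5,1,0,2,5,3)
P² = 43200/7
sum k=0..0:
  [0] +1/240 = 1/240
S = 1/240
C² = P²·S² = 3/28 ; C = +0.327327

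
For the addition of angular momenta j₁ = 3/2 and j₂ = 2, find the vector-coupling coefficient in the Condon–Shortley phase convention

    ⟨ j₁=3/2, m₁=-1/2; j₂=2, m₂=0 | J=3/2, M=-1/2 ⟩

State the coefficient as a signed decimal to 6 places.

-0.447214  (= −√(1/5))

triangle: 2!*1!*2!/6! = 4/720
(j±m)!: 1!*2!*2!*2!*1!*2! = 16
prefactor² = (2J+1)*Δ*N² = 16/45
  k=1: −1/(1!*1!*1!*1!*0!*1!) = -1
  k=2: +1/(2!*0!*0!*0!*1!*2!) = 1/4
Σ = -3/4  ⇒  CG² = 16/45*(-3/4)² = 1/5
CG = −√(1/5) = -0.447214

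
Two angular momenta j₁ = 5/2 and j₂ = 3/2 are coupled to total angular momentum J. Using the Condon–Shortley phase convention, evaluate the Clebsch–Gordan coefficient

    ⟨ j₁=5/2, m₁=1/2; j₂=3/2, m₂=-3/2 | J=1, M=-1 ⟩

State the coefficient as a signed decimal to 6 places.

triangle: 3!×2!×0!/6! = 12/720
(j±m)!: 3!×2!×0!×3!×0!×2! = 144
prefactor² = (2J+1)×Δ×N² = 36/5
  k=0: +1/(0!×3!×2!×0!×0!×0!) = 1/12
Σ = 1/12  ⇒  CG² = 36/5×1/12² = 1/20
CG = +√(1/20) = +0.223607

+√(1/20) = +0.223607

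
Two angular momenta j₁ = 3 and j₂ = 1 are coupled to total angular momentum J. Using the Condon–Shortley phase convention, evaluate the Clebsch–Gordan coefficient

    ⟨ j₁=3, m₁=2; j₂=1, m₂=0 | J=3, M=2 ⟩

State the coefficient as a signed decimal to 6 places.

+0.577350

j₁+j₂−J=1  J+j₁−j₂=5  J−j₁+j₂=1  j₁+j₂+J+1=8
(j₁±m₁, j₂±m₂, J±M) = (5,1,1,1,5,1)
P² = 300
sum k=0..1:
  [0] +1/24 = 1/24
  [1] −1/120 = -1/120
S = 1/30
C² = P²·S² = 1/3 ; C = +0.577350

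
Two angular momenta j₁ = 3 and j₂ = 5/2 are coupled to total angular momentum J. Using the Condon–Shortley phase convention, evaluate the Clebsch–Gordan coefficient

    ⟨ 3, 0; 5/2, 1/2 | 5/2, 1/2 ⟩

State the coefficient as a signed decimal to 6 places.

j₁+j₂−J=3  J+j₁−j₂=3  J−j₁+j₂=2  j₁+j₂+J+1=9
(j₁±m₁, j₂±m₂, J±M) = (3,3,3,2,3,2)
P² = 216/35
sum k=1..3:
  [1] −1/8 = -1/8
  [2] +1/4 = 1/4
  [3] −1/72 = -1/72
S = 1/9
C² = P²·S² = 8/105 ; C = +0.276026

+0.276026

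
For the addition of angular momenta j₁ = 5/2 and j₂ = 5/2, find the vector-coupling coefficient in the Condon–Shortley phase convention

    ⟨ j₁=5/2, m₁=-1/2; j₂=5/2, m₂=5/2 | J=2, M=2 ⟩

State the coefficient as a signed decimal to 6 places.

j₁+j₂−J=3  J+j₁−j₂=2  J−j₁+j₂=2  j₁+j₂+J+1=8
(j₁±m₁, j₂±m₂, J±M) = (2,3,5,0,4,0)
P² = 720/7
sum k=3..3:
  [3] −1/24 = -1/24
S = -1/24
C² = P²·S² = 5/28 ; C = -0.422577

−√(5/28) = -0.422577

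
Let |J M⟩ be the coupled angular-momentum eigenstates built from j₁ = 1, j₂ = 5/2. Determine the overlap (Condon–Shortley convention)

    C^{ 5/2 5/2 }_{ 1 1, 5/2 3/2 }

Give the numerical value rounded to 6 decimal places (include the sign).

j₁+j₂−J=1  J+j₁−j₂=1  J−j₁+j₂=4  j₁+j₂+J+1=7
(j₁±m₁, j₂±m₂, J±M) = (2,0,4,1,5,0)
P² = 1152/7
sum k=0..0:
  [0] +1/24 = 1/24
S = 1/24
C² = P²·S² = 2/7 ; C = +0.534522

+0.534522  (= +√(2/7))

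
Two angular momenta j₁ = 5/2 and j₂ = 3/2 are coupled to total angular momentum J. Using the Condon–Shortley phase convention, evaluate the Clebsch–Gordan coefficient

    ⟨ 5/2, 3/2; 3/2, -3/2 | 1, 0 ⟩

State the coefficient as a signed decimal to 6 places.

+√(1/5) ≈ +0.447214

j₁+j₂−J=3  J+j₁−j₂=2  J−j₁+j₂=0  j₁+j₂+J+1=6
(j₁±m₁, j₂±m₂, J±M) = (4,1,0,3,1,1)
P² = 36/5
sum k=0..0:
  [0] +1/6 = 1/6
S = 1/6
C² = P²·S² = 1/5 ; C = +0.447214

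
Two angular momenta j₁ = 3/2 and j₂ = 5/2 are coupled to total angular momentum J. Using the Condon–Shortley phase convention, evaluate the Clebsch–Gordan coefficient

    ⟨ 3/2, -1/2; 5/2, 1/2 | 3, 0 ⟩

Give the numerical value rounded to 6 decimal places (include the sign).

−√(1/5) = -0.447214

√[7·1!2!4!/8! · 1!2!3!2!3!3!] = √(36/5)
  +(−1)^0/∏(0,1,2,3,0,1)! = 1/12  (running 1/12)
  +(−1)^1/∏(1,0,1,2,1,2)! = -1/4  (running -1/6)
⟨..|..⟩ = √(36/5)·(-1/6) = -0.447214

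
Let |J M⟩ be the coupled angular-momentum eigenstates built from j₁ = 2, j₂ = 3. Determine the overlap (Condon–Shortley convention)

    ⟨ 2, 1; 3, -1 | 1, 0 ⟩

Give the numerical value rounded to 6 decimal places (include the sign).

triangle: 4!×0!×2!/7! = 48/5040
(j±m)!: 3!×1!×2!×4!×1!×1! = 288
prefactor² = (2J+1)×Δ×N² = 288/35
  k=1: −1/(1!×3!×0!×1!×0!×1!) = -1/6
Σ = -1/6  ⇒  CG² = 288/35×(-1/6)² = 8/35
CG = −√(8/35) = -0.478091

-0.478091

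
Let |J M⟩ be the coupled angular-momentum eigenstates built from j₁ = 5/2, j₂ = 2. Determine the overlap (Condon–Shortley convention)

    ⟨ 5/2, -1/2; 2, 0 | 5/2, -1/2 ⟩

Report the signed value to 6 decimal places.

j₁+j₂−J=2  J+j₁−j₂=3  J−j₁+j₂=2  j₁+j₂+J+1=8
(j₁±m₁, j₂±m₂, J±M) = (2,3,2,2,2,3)
P² = 72/35
sum k=0..2:
  [0] +1/24 = 1/24
  [1] −1/2 = -1/2
  [2] +1/8 = 1/8
S = -1/3
C² = P²·S² = 8/35 ; C = -0.478091

-0.478091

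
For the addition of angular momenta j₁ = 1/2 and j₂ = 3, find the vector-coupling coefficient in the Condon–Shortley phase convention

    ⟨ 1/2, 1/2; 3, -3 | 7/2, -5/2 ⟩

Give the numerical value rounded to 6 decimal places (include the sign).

+0.377964  (= +√(1/7))

√[8·0!1!6!/8! · 1!0!0!6!1!6!] = √(518400/7)
  +(−1)^0/∏(0,0,0,0,1,6)! = 1/720  (running 1/720)
⟨..|..⟩ = √(518400/7)·(1/720) = +0.377964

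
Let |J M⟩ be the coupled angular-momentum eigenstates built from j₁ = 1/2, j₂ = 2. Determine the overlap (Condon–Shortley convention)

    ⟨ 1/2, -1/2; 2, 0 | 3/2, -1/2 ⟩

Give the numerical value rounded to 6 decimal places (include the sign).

j₁+j₂−J=1  J+j₁−j₂=0  J−j₁+j₂=3  j₁+j₂+J+1=5
(j₁±m₁, j₂±m₂, J±M) = (0,1,2,2,1,2)
P² = 8/5
sum k=1..1:
  [1] −1/2 = -1/2
S = -1/2
C² = P²·S² = 2/5 ; C = -0.632456

−√(2/5) = -0.632456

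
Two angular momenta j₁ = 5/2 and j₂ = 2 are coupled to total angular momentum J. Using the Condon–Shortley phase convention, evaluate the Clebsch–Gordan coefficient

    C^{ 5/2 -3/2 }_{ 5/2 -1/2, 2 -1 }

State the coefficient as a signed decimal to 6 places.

−√(6/35) = -0.414039

√[6·2!3!2!/8! · 2!3!1!3!1!4!] = √(216/35)
  +(−1)^0/∏(0,2,3,1,0,1)! = 1/12  (running 1/12)
  +(−1)^1/∏(1,1,2,0,1,2)! = -1/4  (running -1/6)
⟨..|..⟩ = √(216/35)·(-1/6) = -0.414039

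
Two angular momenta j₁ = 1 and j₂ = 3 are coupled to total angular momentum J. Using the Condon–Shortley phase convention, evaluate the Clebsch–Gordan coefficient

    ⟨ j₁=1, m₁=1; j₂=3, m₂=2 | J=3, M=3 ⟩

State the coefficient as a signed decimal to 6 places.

triangle: 1!*1!*5!/8! = 120/40320
(j±m)!: 2!*0!*5!*1!*6!*0! = 172800
prefactor² = (2J+1)*Δ*N² = 3600
  k=0: +1/(0!*1!*0!*5!*1!*0!) = 1/120
Σ = 1/120  ⇒  CG² = 3600*1/120² = 1/4
CG = +√(1/4) = +0.500000

+√(1/4) ≈ +0.500000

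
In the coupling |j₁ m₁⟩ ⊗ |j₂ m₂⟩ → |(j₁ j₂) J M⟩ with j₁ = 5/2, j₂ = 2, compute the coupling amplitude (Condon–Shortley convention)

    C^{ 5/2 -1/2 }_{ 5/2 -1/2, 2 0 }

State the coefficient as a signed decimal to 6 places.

triangle: 2!·3!·2!/8! = 24/40320
(j±m)!: 2!·3!·2!·2!·2!·3! = 576
prefactor² = (2J+1)·Δ·N² = 72/35
  k=0: +1/(0!·2!·3!·2!·0!·0!) = 1/24
  k=1: −1/(1!·1!·2!·1!·1!·1!) = -1/2
  k=2: +1/(2!·0!·1!·0!·2!·2!) = 1/8
Σ = -1/3  ⇒  CG² = 72/35·(-1/3)² = 8/35
CG = −√(8/35) = -0.478091

-0.478091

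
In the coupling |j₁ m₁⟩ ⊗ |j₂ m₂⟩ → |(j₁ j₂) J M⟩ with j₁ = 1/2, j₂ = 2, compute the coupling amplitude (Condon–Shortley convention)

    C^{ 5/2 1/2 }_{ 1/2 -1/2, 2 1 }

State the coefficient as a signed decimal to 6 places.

j₁+j₂−J=0  J+j₁−j₂=1  J−j₁+j₂=4  j₁+j₂+J+1=6
(j₁±m₁, j₂±m₂, J±M) = (0,1,3,1,3,2)
P² = 72/5
sum k=0..0:
  [0] +1/6 = 1/6
S = 1/6
C² = P²·S² = 2/5 ; C = +0.632456

+√(2/5) ≈ +0.632456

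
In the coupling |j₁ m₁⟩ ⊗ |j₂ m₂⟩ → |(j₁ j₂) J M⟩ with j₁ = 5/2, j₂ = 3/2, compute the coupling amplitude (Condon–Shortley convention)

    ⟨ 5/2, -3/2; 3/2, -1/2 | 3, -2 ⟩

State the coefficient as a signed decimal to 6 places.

−√(1/12) = -0.288675

√[7·1!4!2!/8! · 1!4!1!2!1!5!] = √(48)
  +(−1)^0/∏(0,1,4,1,0,1)! = 1/24  (running 1/24)
  +(−1)^1/∏(1,0,3,0,1,2)! = -1/12  (running -1/24)
⟨..|..⟩ = √(48)·(-1/24) = -0.288675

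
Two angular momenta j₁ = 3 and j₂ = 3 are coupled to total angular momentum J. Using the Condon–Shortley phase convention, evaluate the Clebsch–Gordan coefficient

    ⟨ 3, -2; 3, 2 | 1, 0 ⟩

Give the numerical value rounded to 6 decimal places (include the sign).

+√(1/7) ≈ +0.377964

√[3·5!1!1!/8! · 1!5!5!1!1!1!] = √(900/7)
  +(−1)^4/∏(4,1,1,1,0,0)! = 1/24  (running 1/24)
  +(−1)^5/∏(5,0,0,0,1,1)! = -1/120  (running 1/30)
⟨..|..⟩ = √(900/7)·(1/30) = +0.377964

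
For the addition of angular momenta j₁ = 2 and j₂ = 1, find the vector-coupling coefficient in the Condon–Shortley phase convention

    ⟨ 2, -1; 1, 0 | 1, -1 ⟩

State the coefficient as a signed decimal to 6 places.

√[3·2!2!0!/5! · 1!3!1!1!0!2!] = √(6/5)
  +(−1)^1/∏(1,1,2,0,0,0)! = -1/2  (running -1/2)
⟨..|..⟩ = √(6/5)·(-1/2) = -0.547723

−√(3/10) ≈ -0.547723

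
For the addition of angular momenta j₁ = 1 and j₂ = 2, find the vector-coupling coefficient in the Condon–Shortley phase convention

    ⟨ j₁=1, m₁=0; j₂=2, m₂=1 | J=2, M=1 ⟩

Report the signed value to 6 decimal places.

−√(1/6) = -0.408248

√[5·1!1!3!/6! · 1!1!3!1!3!1!] = √(3/2)
  +(−1)^0/∏(0,1,1,3,0,0)! = 1/6  (running 1/6)
  +(−1)^1/∏(1,0,0,2,1,1)! = -1/2  (running -1/3)
⟨..|..⟩ = √(3/2)·(-1/3) = -0.408248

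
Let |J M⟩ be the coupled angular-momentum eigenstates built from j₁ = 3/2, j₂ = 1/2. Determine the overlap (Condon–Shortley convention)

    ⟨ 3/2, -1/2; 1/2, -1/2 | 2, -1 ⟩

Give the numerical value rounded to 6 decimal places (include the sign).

triangle: 0!*3!*1!/5! = 6/120
(j±m)!: 1!*2!*0!*1!*1!*3! = 12
prefactor² = (2J+1)*Δ*N² = 3
  k=0: +1/(0!*0!*2!*0!*1!*1!) = 1/2
Σ = 1/2  ⇒  CG² = 3*1/2² = 3/4
CG = +√(3/4) = +0.866025

+√(3/4) ≈ +0.866025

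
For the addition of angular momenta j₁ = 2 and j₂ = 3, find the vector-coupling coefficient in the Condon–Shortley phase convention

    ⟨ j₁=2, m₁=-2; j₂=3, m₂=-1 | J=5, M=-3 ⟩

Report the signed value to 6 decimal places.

√[11·0!4!6!/11! · 0!4!2!4!2!8!] = √(442368)
  +(−1)^0/∏(0,0,4,2,0,4)! = 1/1152  (running 1/1152)
⟨..|..⟩ = √(442368)·(1/1152) = +0.577350

+√(1/3) = +0.577350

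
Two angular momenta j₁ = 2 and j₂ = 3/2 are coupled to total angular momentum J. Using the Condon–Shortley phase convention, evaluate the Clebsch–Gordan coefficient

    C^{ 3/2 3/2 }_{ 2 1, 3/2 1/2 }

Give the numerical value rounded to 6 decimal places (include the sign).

−√(2/5) ≈ -0.632456

triangle: 2!×2!×1!/6! = 4/720
(j±m)!: 3!×1!×2!×1!×3!×0! = 72
prefactor² = (2J+1)×Δ×N² = 8/5
  k=1: −1/(1!×1!×0!×1!×2!×0!) = -1/2
Σ = -1/2  ⇒  CG² = 8/5×(-1/2)² = 2/5
CG = −√(2/5) = -0.632456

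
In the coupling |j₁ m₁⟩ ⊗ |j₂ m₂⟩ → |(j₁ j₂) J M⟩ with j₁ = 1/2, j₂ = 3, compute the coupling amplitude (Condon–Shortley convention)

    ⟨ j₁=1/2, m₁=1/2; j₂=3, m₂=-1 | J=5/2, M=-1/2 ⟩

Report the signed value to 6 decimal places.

triangle: 1!·0!·5!/7! = 120/5040
(j±m)!: 1!·0!·2!·4!·2!·3! = 576
prefactor² = (2J+1)·Δ·N² = 576/7
  k=0: +1/(0!·1!·0!·2!·0!·3!) = 1/12
Σ = 1/12  ⇒  CG² = 576/7·1/12² = 4/7
CG = +√(4/7) = +0.755929

+√(4/7) = +0.755929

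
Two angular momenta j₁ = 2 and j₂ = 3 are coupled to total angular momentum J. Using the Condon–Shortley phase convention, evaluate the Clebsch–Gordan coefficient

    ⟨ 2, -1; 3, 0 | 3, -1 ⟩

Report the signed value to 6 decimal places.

j₁+j₂−J=2  J+j₁−j₂=2  J−j₁+j₂=4  j₁+j₂+J+1=9
(j₁±m₁, j₂±m₂, J±M) = (1,3,3,3,2,4)
P² = 96/5
sum k=1..2:
  [1] −1/8 = -1/8
  [2] +1/12 = 1/12
S = -1/24
C² = P²·S² = 1/30 ; C = -0.182574

−√(1/30) = -0.182574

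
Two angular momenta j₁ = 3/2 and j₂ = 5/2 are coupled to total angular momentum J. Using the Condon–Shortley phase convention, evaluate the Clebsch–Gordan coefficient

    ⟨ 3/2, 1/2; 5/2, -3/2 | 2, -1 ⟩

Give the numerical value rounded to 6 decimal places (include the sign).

+√(1/42) = +0.154303

triangle: 2!×1!×3!/7! = 12/5040
(j±m)!: 2!×1!×1!×4!×1!×3! = 288
prefactor² = (2J+1)×Δ×N² = 24/7
  k=0: +1/(0!×2!×1!×1!×0!×2!) = 1/4
  k=1: −1/(1!×1!×0!×0!×1!×3!) = -1/6
Σ = 1/12  ⇒  CG² = 24/7×1/12² = 1/42
CG = +√(1/42) = +0.154303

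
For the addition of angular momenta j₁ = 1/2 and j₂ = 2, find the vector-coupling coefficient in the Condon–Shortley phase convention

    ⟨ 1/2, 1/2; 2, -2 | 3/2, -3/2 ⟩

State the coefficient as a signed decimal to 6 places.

j₁+j₂−J=1  J+j₁−j₂=0  J−j₁+j₂=3  j₁+j₂+J+1=5
(j₁±m₁, j₂±m₂, J±M) = (1,0,0,4,0,3)
P² = 144/5
sum k=0..0:
  [0] +1/6 = 1/6
S = 1/6
C² = P²·S² = 4/5 ; C = +0.894427

+√(4/5) = +0.894427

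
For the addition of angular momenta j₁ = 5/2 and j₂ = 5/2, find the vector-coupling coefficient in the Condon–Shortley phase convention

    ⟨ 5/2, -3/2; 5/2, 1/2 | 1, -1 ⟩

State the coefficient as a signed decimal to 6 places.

√[3·4!1!1!/7! · 1!4!3!2!0!2!] = √(288/35)
  +(−1)^3/∏(3,1,1,0,0,1)! = -1/6  (running -1/6)
⟨..|..⟩ = √(288/35)·(-1/6) = -0.478091

−√(8/35) = -0.478091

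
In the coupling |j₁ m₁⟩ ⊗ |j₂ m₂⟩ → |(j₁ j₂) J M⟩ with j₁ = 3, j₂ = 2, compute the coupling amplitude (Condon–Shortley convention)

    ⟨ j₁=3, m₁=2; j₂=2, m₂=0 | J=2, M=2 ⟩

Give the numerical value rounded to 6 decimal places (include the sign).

-0.597614

√[5·3!3!1!/8! · 5!1!2!2!4!0!] = √(360/7)
  +(−1)^1/∏(1,2,0,1,3,0)! = -1/12  (running -1/12)
⟨..|..⟩ = √(360/7)·(-1/12) = -0.597614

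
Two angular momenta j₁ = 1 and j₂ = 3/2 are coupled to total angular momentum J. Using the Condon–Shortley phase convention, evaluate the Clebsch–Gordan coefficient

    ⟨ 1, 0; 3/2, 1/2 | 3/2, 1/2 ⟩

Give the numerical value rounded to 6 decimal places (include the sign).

√[4·1!1!2!/5! · 1!1!2!1!2!1!] = √(4/15)
  +(−1)^0/∏(0,1,1,2,0,0)! = 1/2  (running 1/2)
  +(−1)^1/∏(1,0,0,1,1,1)! = -1  (running -1/2)
⟨..|..⟩ = √(4/15)·(-1/2) = -0.258199

-0.258199  (= −√(1/15))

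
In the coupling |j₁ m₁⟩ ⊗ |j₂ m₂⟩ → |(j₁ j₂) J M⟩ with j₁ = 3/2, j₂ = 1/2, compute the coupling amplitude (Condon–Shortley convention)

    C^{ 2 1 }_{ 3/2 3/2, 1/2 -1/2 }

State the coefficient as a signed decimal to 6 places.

+√(1/4) = +0.500000

√[5·0!3!1!/5! · 3!0!0!1!3!1!] = √(9)
  +(−1)^0/∏(0,0,0,0,3,1)! = 1/6  (running 1/6)
⟨..|..⟩ = √(9)·(1/6) = +0.500000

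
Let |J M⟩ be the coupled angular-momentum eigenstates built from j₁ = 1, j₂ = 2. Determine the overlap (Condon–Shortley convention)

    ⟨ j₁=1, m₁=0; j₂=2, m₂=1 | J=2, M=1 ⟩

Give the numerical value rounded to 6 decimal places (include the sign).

-0.408248  (= −√(1/6))

j₁+j₂−J=1  J+j₁−j₂=1  J−j₁+j₂=3  j₁+j₂+J+1=6
(j₁±m₁, j₂±m₂, J±M) = (1,1,3,1,3,1)
P² = 3/2
sum k=0..1:
  [0] +1/6 = 1/6
  [1] −1/2 = -1/2
S = -1/3
C² = P²·S² = 1/6 ; C = -0.408248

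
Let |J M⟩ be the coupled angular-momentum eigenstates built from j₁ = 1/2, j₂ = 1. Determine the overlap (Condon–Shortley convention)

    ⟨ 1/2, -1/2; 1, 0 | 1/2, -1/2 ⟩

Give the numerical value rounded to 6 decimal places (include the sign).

−√(1/3) = -0.577350

√[2·1!0!1!/3! · 0!1!1!1!0!1!] = √(1/3)
  +(−1)^1/∏(1,0,0,0,0,1)! = -1  (running -1)
⟨..|..⟩ = √(1/3)·(-1) = -0.577350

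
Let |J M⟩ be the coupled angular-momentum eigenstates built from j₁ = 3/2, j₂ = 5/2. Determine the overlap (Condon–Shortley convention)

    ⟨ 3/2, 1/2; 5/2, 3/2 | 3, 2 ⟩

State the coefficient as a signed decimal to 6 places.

j₁+j₂−J=1  J+j₁−j₂=2  J−j₁+j₂=4  j₁+j₂+J+1=8
(j₁±m₁, j₂±m₂, J±M) = (2,1,4,1,5,1)
P² = 48
sum k=0..1:
  [0] +1/24 = 1/24
  [1] −1/12 = -1/12
S = -1/24
C² = P²·S² = 1/12 ; C = -0.288675

−√(1/12) = -0.288675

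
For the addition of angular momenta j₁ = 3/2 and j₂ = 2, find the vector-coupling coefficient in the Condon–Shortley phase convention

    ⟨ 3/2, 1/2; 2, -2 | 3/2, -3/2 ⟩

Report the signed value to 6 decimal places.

+0.632456

√[4·2!1!2!/6! · 2!1!0!4!0!3!] = √(32/5)
  +(−1)^0/∏(0,2,1,0,0,2)! = 1/4  (running 1/4)
⟨..|..⟩ = √(32/5)·(1/4) = +0.632456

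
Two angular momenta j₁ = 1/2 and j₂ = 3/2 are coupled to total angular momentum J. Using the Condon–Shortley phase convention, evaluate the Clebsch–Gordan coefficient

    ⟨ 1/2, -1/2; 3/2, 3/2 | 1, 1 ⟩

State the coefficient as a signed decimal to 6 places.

√[3·1!0!2!/4! · 0!1!3!0!2!0!] = √(3)
  +(−1)^1/∏(1,0,0,2,0,0)! = -1/2  (running -1/2)
⟨..|..⟩ = √(3)·(-1/2) = -0.866025

-0.866025  (= −√(3/4))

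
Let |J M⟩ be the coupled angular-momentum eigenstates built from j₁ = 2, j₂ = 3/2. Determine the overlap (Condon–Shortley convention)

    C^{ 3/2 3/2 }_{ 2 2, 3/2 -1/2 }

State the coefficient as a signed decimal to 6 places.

j₁+j₂−J=2  J+j₁−j₂=2  J−j₁+j₂=1  j₁+j₂+J+1=6
(j₁±m₁, j₂±m₂, J±M) = (4,0,1,2,3,0)
P² = 32/5
sum k=0..0:
  [0] +1/4 = 1/4
S = 1/4
C² = P²·S² = 2/5 ; C = +0.632456

+0.632456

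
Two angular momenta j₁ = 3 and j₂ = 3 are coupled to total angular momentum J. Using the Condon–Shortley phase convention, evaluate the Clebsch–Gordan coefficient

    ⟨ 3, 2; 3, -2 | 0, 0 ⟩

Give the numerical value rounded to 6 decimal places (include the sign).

j₁+j₂−J=6  J+j₁−j₂=0  J−j₁+j₂=0  j₁+j₂+J+1=7
(j₁±m₁, j₂±m₂, J±M) = (5,1,1,5,0,0)
P² = 14400/7
sum k=1..1:
  [1] −1/120 = -1/120
S = -1/120
C² = P²·S² = 1/7 ; C = -0.377964

-0.377964  (= −√(1/7))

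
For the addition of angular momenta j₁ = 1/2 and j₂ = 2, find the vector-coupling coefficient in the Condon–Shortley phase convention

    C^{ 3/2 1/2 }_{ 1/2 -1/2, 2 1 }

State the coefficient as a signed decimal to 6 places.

-0.774597  (= −√(3/5))

triangle: 1!·0!·3!/5! = 6/120
(j±m)!: 0!·1!·3!·1!·2!·1! = 12
prefactor² = (2J+1)·Δ·N² = 12/5
  k=1: −1/(1!·0!·0!·2!·0!·1!) = -1/2
Σ = -1/2  ⇒  CG² = 12/5·(-1/2)² = 3/5
CG = −√(3/5) = -0.774597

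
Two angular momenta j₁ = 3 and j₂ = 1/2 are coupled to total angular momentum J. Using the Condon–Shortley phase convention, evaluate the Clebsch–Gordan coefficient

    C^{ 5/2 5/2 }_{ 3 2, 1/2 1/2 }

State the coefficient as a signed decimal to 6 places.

j₁+j₂−J=1  J+j₁−j₂=5  J−j₁+j₂=0  j₁+j₂+J+1=7
(j₁±m₁, j₂±m₂, J±M) = (5,1,1,0,5,0)
P² = 14400/7
sum k=1..1:
  [1] −1/120 = -1/120
S = -1/120
C² = P²·S² = 1/7 ; C = -0.377964

-0.377964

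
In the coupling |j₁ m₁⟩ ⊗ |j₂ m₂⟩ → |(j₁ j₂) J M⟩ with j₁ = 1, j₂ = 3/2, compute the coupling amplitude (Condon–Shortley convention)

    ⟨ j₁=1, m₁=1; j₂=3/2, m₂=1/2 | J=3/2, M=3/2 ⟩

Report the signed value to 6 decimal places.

+√(2/5) = +0.632456

j₁+j₂−J=1  J+j₁−j₂=1  J−j₁+j₂=2  j₁+j₂+J+1=5
(j₁±m₁, j₂±m₂, J±M) = (2,0,2,1,3,0)
P² = 8/5
sum k=0..0:
  [0] +1/2 = 1/2
S = 1/2
C² = P²·S² = 2/5 ; C = +0.632456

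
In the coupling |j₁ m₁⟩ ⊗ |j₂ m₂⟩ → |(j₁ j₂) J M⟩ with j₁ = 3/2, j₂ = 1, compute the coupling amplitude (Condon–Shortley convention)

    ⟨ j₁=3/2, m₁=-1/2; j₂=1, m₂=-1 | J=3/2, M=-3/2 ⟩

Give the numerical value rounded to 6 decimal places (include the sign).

+0.632456

triangle: 1!×2!×1!/5! = 2/120
(j±m)!: 1!×2!×0!×2!×0!×3! = 24
prefactor² = (2J+1)×Δ×N² = 8/5
  k=0: +1/(0!×1!×2!×0!×0!×1!) = 1/2
Σ = 1/2  ⇒  CG² = 8/5×1/2² = 2/5
CG = +√(2/5) = +0.632456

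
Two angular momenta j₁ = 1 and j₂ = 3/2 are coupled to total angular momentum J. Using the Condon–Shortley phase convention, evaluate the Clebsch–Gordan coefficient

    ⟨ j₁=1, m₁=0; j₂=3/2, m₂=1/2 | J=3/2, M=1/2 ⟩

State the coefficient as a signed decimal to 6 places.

√[4·1!1!2!/5! · 1!1!2!1!2!1!] = √(4/15)
  +(−1)^0/∏(0,1,1,2,0,0)! = 1/2  (running 1/2)
  +(−1)^1/∏(1,0,0,1,1,1)! = -1  (running -1/2)
⟨..|..⟩ = √(4/15)·(-1/2) = -0.258199

-0.258199  (= −√(1/15))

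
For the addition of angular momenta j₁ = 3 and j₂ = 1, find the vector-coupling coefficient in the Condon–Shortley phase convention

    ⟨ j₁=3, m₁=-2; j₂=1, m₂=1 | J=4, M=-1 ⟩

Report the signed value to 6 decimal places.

+0.327327

√[9·0!6!2!/9! · 1!5!2!0!3!5!] = √(43200/7)
  +(−1)^0/∏(0,0,5,2,1,0)! = 1/240  (running 1/240)
⟨..|..⟩ = √(43200/7)·(1/240) = +0.327327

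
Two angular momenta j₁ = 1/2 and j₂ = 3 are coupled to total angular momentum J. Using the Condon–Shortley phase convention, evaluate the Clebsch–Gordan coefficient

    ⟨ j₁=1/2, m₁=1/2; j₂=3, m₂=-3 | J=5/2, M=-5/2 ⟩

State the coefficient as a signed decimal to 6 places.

+√(6/7) ≈ +0.925820

triangle: 1!*0!*5!/7! = 120/5040
(j±m)!: 1!*0!*0!*6!*0!*5! = 86400
prefactor² = (2J+1)*Δ*N² = 86400/7
  k=0: +1/(0!*1!*0!*0!*0!*5!) = 1/120
Σ = 1/120  ⇒  CG² = 86400/7*1/120² = 6/7
CG = +√(6/7) = +0.925820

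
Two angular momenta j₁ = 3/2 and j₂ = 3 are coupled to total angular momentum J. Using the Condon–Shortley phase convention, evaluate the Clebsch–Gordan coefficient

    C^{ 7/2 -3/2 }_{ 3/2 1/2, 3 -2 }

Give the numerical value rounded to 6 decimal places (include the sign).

+√(3/7) ≈ +0.654654

j₁+j₂−J=1  J+j₁−j₂=2  J−j₁+j₂=5  j₁+j₂+J+1=9
(j₁±m₁, j₂±m₂, J±M) = (2,1,1,5,2,5)
P² = 6400/21
sum k=0..1:
  [0] +1/24 = 1/24
  [1] −1/240 = -1/240
S = 3/80
C² = P²·S² = 3/7 ; C = +0.654654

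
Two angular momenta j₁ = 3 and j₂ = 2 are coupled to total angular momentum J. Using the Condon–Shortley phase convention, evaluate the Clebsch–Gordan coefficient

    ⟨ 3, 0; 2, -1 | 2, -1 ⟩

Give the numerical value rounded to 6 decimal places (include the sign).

triangle: 3!×3!×1!/8! = 36/40320
(j±m)!: 3!×3!×1!×3!×1!×3! = 1296
prefactor² = (2J+1)×Δ×N² = 81/14
  k=0: +1/(0!×3!×3!×1!×0!×0!) = 1/36
  k=1: −1/(1!×2!×2!×0!×1!×1!) = -1/4
Σ = -2/9  ⇒  CG² = 81/14×(-2/9)² = 2/7
CG = −√(2/7) = -0.534522

-0.534522  (= −√(2/7))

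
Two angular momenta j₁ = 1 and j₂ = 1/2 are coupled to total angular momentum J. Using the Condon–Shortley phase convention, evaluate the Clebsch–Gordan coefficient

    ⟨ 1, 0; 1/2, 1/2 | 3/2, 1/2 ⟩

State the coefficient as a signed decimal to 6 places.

triangle: 0!×2!×1!/4! = 2/24
(j±m)!: 1!×1!×1!×0!×2!×1! = 2
prefactor² = (2J+1)×Δ×N² = 2/3
  k=0: +1/(0!×0!×1!×1!×1!×0!) = 1
Σ = 1  ⇒  CG² = 2/3×1² = 2/3
CG = +√(2/3) = +0.816497

+√(2/3) = +0.816497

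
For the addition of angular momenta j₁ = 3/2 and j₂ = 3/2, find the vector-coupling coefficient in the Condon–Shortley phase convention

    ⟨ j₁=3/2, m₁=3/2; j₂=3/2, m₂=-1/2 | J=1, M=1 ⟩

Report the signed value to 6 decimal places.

√[3·2!1!1!/5! · 3!0!1!2!2!0!] = √(6/5)
  +(−1)^0/∏(0,2,0,1,1,0)! = 1/2  (running 1/2)
⟨..|..⟩ = √(6/5)·(1/2) = +0.547723

+√(3/10) = +0.547723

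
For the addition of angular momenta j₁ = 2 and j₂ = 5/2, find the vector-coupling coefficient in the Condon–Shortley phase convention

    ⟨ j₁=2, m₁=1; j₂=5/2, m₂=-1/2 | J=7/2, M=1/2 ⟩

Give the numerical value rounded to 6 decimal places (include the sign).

+0.557773  (= +√(14/45))

j₁+j₂−J=1  J+j₁−j₂=3  J−j₁+j₂=4  j₁+j₂+J+1=9
(j₁±m₁, j₂±m₂, J±M) = (3,1,2,3,4,3)
P² = 1152/35
sum k=0..1:
  [0] +1/8 = 1/8
  [1] −1/36 = -1/36
S = 7/72
C² = P²·S² = 14/45 ; C = +0.557773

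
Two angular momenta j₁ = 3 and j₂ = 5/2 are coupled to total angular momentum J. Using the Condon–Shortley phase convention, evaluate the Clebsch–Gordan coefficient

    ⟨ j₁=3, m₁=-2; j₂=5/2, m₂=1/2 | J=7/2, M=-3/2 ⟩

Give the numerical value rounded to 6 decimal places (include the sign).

√[8·2!4!3!/10! · 1!5!3!2!2!5!] = √(1536/7)
  +(−1)^1/∏(1,1,4,2,0,1)! = -1/48  (running -1/48)
  +(−1)^2/∏(2,0,3,1,1,2)! = 1/24  (running 1/48)
⟨..|..⟩ = √(1536/7)·(1/48) = +0.308607

+0.308607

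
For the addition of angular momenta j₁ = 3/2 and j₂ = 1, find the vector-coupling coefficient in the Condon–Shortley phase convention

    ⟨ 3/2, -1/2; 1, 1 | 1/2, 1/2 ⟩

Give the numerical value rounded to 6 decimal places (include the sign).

+0.408248  (= +√(1/6))

j₁+j₂−J=2  J+j₁−j₂=1  J−j₁+j₂=0  j₁+j₂+J+1=4
(j₁±m₁, j₂±m₂, J±M) = (1,2,2,0,1,0)
P² = 2/3
sum k=2..2:
  [2] +1/2 = 1/2
S = 1/2
C² = P²·S² = 1/6 ; C = +0.408248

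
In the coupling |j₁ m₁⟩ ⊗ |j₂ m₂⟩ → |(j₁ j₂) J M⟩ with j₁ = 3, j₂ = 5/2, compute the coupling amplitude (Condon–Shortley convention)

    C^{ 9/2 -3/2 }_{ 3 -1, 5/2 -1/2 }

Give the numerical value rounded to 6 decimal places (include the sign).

√[10·1!5!4!/11! · 2!4!2!3!3!6!] = √(138240/77)
  +(−1)^0/∏(0,1,4,2,1,2)! = 1/96  (running 1/96)
  +(−1)^1/∏(1,0,3,1,2,3)! = -1/72  (running -1/288)
⟨..|..⟩ = √(138240/77)·(-1/288) = -0.147122

−√(5/231) ≈ -0.147122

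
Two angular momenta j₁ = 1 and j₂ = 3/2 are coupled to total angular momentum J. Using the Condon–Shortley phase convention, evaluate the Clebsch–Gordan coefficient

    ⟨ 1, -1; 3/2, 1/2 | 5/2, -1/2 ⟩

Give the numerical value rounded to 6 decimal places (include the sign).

+√(3/10) = +0.547723

j₁+j₂−J=0  J+j₁−j₂=2  J−j₁+j₂=3  j₁+j₂+J+1=6
(j₁±m₁, j₂±m₂, J±M) = (0,2,2,1,2,3)
P² = 24/5
sum k=0..0:
  [0] +1/4 = 1/4
S = 1/4
C² = P²·S² = 3/10 ; C = +0.547723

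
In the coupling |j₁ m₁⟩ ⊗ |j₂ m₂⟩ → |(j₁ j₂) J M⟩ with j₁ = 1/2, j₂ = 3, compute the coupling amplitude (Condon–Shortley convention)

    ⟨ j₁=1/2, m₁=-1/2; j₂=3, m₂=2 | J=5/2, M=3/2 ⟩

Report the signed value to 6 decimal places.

j₁+j₂−J=1  J+j₁−j₂=0  J−j₁+j₂=5  j₁+j₂+J+1=7
(j₁±m₁, j₂±m₂, J±M) = (0,1,5,1,4,1)
P² = 2880/7
sum k=1..1:
  [1] −1/24 = -1/24
S = -1/24
C² = P²·S² = 5/7 ; C = -0.845154

-0.845154  (= −√(5/7))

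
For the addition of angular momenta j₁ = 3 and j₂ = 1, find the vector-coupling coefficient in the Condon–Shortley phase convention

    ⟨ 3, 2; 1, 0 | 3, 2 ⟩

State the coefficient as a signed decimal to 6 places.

+0.577350

triangle: 1!*5!*1!/8! = 120/40320
(j±m)!: 5!*1!*1!*1!*5!*1! = 14400
prefactor² = (2J+1)*Δ*N² = 300
  k=0: +1/(0!*1!*1!*1!*4!*0!) = 1/24
  k=1: −1/(1!*0!*0!*0!*5!*1!) = -1/120
Σ = 1/30  ⇒  CG² = 300*1/30² = 1/3
CG = +√(1/3) = +0.577350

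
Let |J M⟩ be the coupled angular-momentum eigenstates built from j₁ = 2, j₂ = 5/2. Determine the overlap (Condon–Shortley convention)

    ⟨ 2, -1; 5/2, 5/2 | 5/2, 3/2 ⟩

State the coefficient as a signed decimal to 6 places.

triangle: 2!×2!×3!/8! = 24/40320
(j±m)!: 1!×3!×5!×0!×4!×1! = 17280
prefactor² = (2J+1)×Δ×N² = 432/7
  k=2: +1/(2!×0!×1!×3!×1!×0!) = 1/12
Σ = 1/12  ⇒  CG² = 432/7×1/12² = 3/7
CG = +√(3/7) = +0.654654

+√(3/7) ≈ +0.654654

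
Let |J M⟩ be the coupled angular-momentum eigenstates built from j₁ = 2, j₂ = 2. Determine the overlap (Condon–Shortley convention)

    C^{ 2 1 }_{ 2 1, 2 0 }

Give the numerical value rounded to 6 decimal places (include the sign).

√[5·2!2!2!/7! · 3!1!2!2!3!1!] = √(8/7)
  +(−1)^0/∏(0,2,1,2,1,0)! = 1/4  (running 1/4)
  +(−1)^1/∏(1,1,0,1,2,1)! = -1/2  (running -1/4)
⟨..|..⟩ = √(8/7)·(-1/4) = -0.267261

-0.267261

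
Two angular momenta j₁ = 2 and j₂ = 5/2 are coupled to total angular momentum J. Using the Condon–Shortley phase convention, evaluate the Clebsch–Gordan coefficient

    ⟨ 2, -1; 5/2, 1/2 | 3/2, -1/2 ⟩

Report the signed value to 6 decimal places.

triangle: 3!*1!*2!/7! = 12/5040
(j±m)!: 1!*3!*3!*2!*1!*2! = 144
prefactor² = (2J+1)*Δ*N² = 48/35
  k=2: +1/(2!*1!*1!*1!*0!*1!) = 1/2
  k=3: −1/(3!*0!*0!*0!*1!*2!) = -1/12
Σ = 5/12  ⇒  CG² = 48/35*5/12² = 5/21
CG = +√(5/21) = +0.487950

+0.487950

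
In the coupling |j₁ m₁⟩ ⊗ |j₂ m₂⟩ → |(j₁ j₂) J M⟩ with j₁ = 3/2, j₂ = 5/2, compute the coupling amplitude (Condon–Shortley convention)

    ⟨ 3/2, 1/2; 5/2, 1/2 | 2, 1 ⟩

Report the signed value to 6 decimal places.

j₁+j₂−J=2  J+j₁−j₂=1  J−j₁+j₂=3  j₁+j₂+J+1=7
(j₁±m₁, j₂±m₂, J±M) = (2,1,3,2,3,1)
P² = 12/7
sum k=0..1:
  [0] +1/12 = 1/12
  [1] −1/2 = -1/2
S = -5/12
C² = P²·S² = 25/84 ; C = -0.545545

−√(25/84) = -0.545545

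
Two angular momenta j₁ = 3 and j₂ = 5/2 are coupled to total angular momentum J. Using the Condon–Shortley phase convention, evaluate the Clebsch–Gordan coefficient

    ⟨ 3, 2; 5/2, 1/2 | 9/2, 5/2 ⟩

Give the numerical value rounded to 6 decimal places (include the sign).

+√(49/198) ≈ +0.497468

triangle: 1!*5!*4!/11! = 2880/39916800
(j±m)!: 5!*1!*3!*2!*7!*2! = 14515200
prefactor² = (2J+1)*Δ*N² = 115200/11
  k=0: +1/(0!*1!*1!*3!*4!*1!) = 1/144
  k=1: −1/(1!*0!*0!*2!*5!*2!) = -1/480
Σ = 7/1440  ⇒  CG² = 115200/11*7/1440² = 49/198
CG = +√(49/198) = +0.497468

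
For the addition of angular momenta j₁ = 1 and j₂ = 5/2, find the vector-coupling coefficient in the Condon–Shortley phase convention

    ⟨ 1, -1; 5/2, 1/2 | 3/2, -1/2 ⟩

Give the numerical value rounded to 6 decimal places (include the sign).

triangle: 2!×0!×3!/6! = 12/720
(j±m)!: 0!×2!×3!×2!×1!×2! = 48
prefactor² = (2J+1)×Δ×N² = 16/5
  k=2: +1/(2!×0!×0!×1!×0!×2!) = 1/4
Σ = 1/4  ⇒  CG² = 16/5×1/4² = 1/5
CG = +√(1/5) = +0.447214

+√(1/5) = +0.447214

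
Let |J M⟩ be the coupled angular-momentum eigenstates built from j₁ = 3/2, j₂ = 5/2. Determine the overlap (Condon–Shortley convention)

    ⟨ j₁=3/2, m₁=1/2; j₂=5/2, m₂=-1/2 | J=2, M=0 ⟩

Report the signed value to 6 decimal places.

j₁+j₂−J=2  J+j₁−j₂=1  J−j₁+j₂=3  j₁+j₂+J+1=7
(j₁±m₁, j₂±m₂, J±M) = (2,1,2,3,2,2)
P² = 8/7
sum k=0..1:
  [0] +1/4 = 1/4
  [1] −1/2 = -1/2
S = -1/4
C² = P²·S² = 1/14 ; C = -0.267261

-0.267261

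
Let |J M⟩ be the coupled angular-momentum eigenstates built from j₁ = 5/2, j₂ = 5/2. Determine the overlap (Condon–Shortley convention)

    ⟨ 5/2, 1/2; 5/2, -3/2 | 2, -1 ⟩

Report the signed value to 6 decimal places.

−√(1/7) = -0.377964

triangle: 3!*2!*2!/8! = 24/40320
(j±m)!: 3!*2!*1!*4!*1!*3! = 1728
prefactor² = (2J+1)*Δ*N² = 36/7
  k=0: +1/(0!*3!*2!*1!*0!*1!) = 1/12
  k=1: −1/(1!*2!*1!*0!*1!*2!) = -1/4
Σ = -1/6  ⇒  CG² = 36/7*(-1/6)² = 1/7
CG = −√(1/7) = -0.377964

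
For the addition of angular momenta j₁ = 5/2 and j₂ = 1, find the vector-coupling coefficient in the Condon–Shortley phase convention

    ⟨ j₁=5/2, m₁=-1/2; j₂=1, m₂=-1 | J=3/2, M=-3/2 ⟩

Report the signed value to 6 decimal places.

√[4·2!3!0!/6! · 2!3!0!2!0!3!] = √(48/5)
  +(−1)^0/∏(0,2,3,0,0,0)! = 1/12  (running 1/12)
⟨..|..⟩ = √(48/5)·(1/12) = +0.258199

+√(1/15) = +0.258199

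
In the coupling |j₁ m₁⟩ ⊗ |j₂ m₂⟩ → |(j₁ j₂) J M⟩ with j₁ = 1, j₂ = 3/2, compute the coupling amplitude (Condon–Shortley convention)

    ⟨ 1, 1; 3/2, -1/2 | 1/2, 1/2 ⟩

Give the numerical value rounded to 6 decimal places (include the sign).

√[2·2!0!1!/4! · 2!0!1!2!1!0!] = √(2/3)
  +(−1)^0/∏(0,2,0,1,0,0)! = 1/2  (running 1/2)
⟨..|..⟩ = √(2/3)·(1/2) = +0.408248

+√(1/6) ≈ +0.408248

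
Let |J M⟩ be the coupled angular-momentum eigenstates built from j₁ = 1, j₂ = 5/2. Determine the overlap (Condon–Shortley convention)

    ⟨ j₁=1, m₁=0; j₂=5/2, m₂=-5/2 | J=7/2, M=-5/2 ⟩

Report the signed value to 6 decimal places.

+√(2/7) = +0.534522

√[8·0!2!5!/8! · 1!1!0!5!1!6!] = √(28800/7)
  +(−1)^0/∏(0,0,1,0,1,5)! = 1/120  (running 1/120)
⟨..|..⟩ = √(28800/7)·(1/120) = +0.534522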